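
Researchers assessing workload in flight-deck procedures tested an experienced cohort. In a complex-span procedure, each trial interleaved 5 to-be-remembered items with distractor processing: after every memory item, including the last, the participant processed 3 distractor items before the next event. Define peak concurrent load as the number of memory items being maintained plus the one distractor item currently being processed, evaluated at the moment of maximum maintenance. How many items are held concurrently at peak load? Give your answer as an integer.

6

Maintenance is greatest during the distractor(s) after memory item 5: all 5 memory items are being held.
One distractor item is concurrently being processed.
Peak concurrent load = 5 + 1 = 6 items.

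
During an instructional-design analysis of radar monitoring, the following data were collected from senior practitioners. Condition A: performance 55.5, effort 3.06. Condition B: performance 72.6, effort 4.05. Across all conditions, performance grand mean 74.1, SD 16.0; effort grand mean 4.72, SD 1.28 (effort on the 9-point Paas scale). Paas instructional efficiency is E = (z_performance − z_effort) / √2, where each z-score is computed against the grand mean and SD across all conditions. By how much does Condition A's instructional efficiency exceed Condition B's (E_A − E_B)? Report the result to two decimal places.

-0.21

Condition A: z_P = (55.5 − 74.1)/16.0 = -1.1625; z_E = (3.06 − 4.72)/1.28 = -1.2969; E_A = (-1.1625 − (-1.2969))/√2 = 0.0950.
Condition B: z_P = (72.6 − 74.1)/16.0 = -0.0938; z_E = (4.05 − 4.72)/1.28 = -0.5234; E_B = (-0.0938 − (-0.5234))/√2 = 0.3038.
E_A − E_B = 0.0950 − 0.3038 = -0.2088 ≈ -0.21.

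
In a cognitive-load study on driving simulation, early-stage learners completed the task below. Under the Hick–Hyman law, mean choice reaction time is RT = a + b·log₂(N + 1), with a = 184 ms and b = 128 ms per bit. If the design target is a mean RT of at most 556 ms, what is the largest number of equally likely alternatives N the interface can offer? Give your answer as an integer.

Set 184 + 128·log₂(N + 1) ≤ 556.
log₂(N + 1) ≤ (556 − 184) / 128 = 2.9062.
N + 1 ≤ 2^2.9062 = 7.4964.
N ≤ 6.4964, so the largest integer N is 6.

6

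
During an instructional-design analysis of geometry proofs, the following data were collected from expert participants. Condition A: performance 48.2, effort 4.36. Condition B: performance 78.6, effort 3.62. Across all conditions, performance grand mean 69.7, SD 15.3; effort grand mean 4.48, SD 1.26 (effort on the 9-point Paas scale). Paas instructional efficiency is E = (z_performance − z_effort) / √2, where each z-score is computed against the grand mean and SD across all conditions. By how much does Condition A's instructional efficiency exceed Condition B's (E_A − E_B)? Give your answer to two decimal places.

Condition A: z_P = (48.2 − 69.7)/15.3 = -1.4052; z_E = (4.36 − 4.48)/1.26 = -0.0952; E_A = (-1.4052 − (-0.0952))/√2 = -0.9263.
Condition B: z_P = (78.6 − 69.7)/15.3 = 0.5817; z_E = (3.62 − 4.48)/1.26 = -0.6825; E_B = (0.5817 − (-0.6825))/√2 = 0.8939.
E_A − E_B = -0.9263 − 0.8939 = -1.8202 ≈ -1.82.

-1.82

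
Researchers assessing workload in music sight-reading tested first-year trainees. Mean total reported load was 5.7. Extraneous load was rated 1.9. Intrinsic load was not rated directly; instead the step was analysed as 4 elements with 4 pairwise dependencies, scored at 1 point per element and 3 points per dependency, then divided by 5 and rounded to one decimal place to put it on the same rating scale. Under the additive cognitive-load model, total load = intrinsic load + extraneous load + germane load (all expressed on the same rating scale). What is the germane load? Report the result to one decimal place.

0.6

Intrinsic (element-interactivity): (4 × 1 + 4 × 3) / 5 = 16 / 5 = 3.2000 → 3.2.
germane load = total − intrinsic − extraneous
             = 5.7 − 3.2 − 1.9 = 0.6.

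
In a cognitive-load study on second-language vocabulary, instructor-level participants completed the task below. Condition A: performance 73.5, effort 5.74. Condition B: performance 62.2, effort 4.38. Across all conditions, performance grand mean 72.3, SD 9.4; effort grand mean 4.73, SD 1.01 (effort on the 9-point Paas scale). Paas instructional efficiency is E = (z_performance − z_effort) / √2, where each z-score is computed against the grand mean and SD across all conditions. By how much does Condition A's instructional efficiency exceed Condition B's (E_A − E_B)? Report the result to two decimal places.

-0.10

Condition A: z_P = (73.5 − 72.3)/9.4 = 0.1277; z_E = (5.74 − 4.73)/1.01 = 1.0000; E_A = (0.1277 − 1.0000)/√2 = -0.6168.
Condition B: z_P = (62.2 − 72.3)/9.4 = -1.0745; z_E = (4.38 − 4.73)/1.01 = -0.3465; E_B = (-1.0745 − (-0.3465))/√2 = -0.5148.
E_A − E_B = -0.6168 − (-0.5148) = -0.1020 ≈ -0.10.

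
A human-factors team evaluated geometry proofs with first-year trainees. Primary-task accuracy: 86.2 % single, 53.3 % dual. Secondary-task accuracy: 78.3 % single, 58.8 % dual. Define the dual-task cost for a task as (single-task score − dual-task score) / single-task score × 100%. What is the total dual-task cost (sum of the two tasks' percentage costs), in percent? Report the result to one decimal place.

63.1

Primary cost = (86.2 − 53.3) / 86.2 × 100% = 38.1671%.
Secondary cost = (78.3 − 58.8) / 78.3 × 100% = 24.9042%.
Total = 38.1671% + 24.9042% = 63.0713% ≈ 63.1%.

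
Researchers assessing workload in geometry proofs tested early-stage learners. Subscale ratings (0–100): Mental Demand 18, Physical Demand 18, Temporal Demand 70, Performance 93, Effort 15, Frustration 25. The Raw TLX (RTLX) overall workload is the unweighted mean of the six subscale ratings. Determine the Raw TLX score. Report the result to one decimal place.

39.8

Sum of ratings = 18 + 18 + 70 + 93 + 15 + 25 = 239.
RTLX = 239 / 6 = 39.8333 ≈ 39.8.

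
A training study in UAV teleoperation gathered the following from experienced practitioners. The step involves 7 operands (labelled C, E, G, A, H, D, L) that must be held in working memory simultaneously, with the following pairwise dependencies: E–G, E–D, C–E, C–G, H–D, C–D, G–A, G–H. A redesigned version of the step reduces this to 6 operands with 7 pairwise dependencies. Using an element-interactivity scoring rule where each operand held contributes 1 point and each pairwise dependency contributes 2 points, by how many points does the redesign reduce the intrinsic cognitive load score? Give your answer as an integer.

Original: 7 × 1 + 8 × 2 = 7 + 16 = 23.
Redesigned: 6 × 1 + 7 × 2 = 6 + 14 = 20.
Reduction = 23 − 20 = 3.

3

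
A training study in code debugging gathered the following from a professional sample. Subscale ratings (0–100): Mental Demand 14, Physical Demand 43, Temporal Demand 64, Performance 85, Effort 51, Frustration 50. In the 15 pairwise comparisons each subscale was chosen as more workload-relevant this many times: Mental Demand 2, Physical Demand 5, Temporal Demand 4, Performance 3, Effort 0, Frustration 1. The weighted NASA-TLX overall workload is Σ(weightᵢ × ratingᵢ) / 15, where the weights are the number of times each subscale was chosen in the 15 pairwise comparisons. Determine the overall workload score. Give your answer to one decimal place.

The tallies are the weights (they sum to 15).
Weighted sum = 2·14 + 5·43 + 4·64 + 3·85 + 0·51 + 1·50
            = 28 + 215 + 256 + 255 + 0 + 50 = 804.
Overall workload = 804 / 15 = 53.6000 ≈ 53.6.

53.6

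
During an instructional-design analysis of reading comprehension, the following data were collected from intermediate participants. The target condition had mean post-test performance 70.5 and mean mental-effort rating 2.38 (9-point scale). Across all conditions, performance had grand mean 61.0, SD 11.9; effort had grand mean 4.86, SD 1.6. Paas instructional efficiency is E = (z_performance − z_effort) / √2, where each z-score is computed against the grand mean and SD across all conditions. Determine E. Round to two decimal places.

1.66

z_performance = (70.5 − 61.0) / 11.9 = 9.5000 / 11.9 = 0.7983.
z_effort = (2.38 − 4.86) / 1.6 = -2.4800 / 1.6 = -1.5500.
z_P − z_E = 0.7983 − (-1.5500) = 2.3483.
E = 2.3483 / √2 = 2.3483 / 1.41421 = 1.6605 ≈ 1.66.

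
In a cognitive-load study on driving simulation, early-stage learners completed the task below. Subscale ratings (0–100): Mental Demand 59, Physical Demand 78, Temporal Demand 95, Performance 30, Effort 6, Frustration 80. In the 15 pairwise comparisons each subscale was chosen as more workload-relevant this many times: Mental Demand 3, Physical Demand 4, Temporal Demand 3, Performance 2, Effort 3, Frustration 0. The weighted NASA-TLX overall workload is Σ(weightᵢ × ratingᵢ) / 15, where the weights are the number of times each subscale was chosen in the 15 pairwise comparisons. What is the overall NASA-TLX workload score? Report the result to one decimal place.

56.8

The tallies are the weights (they sum to 15).
Weighted sum = 3·59 + 4·78 + 3·95 + 2·30 + 3·6 + 0·80
            = 177 + 312 + 285 + 60 + 18 + 0 = 852.
Overall workload = 852 / 15 = 56.8000 ≈ 56.8.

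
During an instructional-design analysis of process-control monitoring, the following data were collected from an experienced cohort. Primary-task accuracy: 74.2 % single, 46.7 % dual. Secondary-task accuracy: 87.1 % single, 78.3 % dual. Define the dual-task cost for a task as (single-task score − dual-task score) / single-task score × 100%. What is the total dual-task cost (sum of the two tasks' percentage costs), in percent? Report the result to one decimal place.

Primary cost = (74.2 − 46.7) / 74.2 × 100% = 37.0620%.
Secondary cost = (87.1 − 78.3) / 87.1 × 100% = 10.1033%.
Total = 37.0620% + 10.1033% = 47.1653% ≈ 47.2%.

47.2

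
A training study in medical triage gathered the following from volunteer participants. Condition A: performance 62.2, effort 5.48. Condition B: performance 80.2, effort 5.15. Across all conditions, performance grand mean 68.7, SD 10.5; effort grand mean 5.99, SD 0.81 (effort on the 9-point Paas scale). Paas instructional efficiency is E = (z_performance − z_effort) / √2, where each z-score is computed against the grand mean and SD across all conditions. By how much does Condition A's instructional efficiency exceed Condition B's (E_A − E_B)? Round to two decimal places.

Condition A: z_P = (62.2 − 68.7)/10.5 = -0.6190; z_E = (5.48 − 5.99)/0.81 = -0.6296; E_A = (-0.6190 − (-0.6296))/√2 = 0.0075.
Condition B: z_P = (80.2 − 68.7)/10.5 = 1.0952; z_E = (5.15 − 5.99)/0.81 = -1.0370; E_B = (1.0952 − (-1.0370))/√2 = 1.5077.
E_A − E_B = 0.0075 − 1.5077 = -1.5002 ≈ -1.50.

-1.50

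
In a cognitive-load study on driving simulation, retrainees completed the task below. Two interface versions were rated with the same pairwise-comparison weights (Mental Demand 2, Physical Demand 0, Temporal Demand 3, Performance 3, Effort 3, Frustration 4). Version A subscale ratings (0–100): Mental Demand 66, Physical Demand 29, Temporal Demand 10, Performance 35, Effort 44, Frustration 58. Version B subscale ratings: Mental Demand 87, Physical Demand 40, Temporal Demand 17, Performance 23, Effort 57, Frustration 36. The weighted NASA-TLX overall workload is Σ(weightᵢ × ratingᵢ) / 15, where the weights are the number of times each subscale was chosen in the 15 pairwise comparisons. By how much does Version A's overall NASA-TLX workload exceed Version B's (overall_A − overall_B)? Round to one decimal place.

1.5

Version A weighted sum = 2·66 + 0·29 + 3·10 + 3·35 + 3·44 + 4·58 = 132 + 0 + 30 + 105 + 132 + 232 = 631; overall_A = 631/15 = 42.0667.
Version B weighted sum = 2·87 + 0·40 + 3·17 + 3·23 + 3·57 + 4·36 = 174 + 0 + 51 + 69 + 171 + 144 = 609; overall_B = 609/15 = 40.6000.
Difference = 42.0667 − 40.6000 = 1.4667 ≈ 1.5.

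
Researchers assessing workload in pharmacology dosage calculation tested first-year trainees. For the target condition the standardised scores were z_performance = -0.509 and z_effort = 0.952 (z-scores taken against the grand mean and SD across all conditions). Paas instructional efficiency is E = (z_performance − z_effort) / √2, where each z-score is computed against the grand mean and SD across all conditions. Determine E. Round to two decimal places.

-1.03

z_P − z_E = -0.509 − 0.952 = -1.4610.
E = -1.4610 / √2 = -1.4610 / 1.41421 = -1.0331 ≈ -1.03.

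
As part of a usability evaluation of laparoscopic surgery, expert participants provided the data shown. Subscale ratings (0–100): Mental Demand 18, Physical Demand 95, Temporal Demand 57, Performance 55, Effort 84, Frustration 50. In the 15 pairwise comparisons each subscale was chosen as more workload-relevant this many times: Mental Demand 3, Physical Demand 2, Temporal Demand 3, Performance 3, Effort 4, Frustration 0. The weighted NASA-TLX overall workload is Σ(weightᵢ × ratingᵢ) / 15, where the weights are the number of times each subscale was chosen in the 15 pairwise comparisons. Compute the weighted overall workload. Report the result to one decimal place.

The tallies are the weights (they sum to 15).
Weighted sum = 3·18 + 2·95 + 3·57 + 3·55 + 4·84 + 0·50
            = 54 + 190 + 171 + 165 + 336 + 0 = 916.
Overall workload = 916 / 15 = 61.0667 ≈ 61.1.

61.1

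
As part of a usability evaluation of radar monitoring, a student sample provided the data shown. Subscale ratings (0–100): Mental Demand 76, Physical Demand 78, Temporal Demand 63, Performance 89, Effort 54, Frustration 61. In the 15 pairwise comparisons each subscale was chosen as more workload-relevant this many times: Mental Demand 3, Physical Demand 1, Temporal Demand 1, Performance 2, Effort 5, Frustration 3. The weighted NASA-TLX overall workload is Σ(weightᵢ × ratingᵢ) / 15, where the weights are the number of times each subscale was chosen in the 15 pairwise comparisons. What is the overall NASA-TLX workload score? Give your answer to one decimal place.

66.7

The tallies are the weights (they sum to 15).
Weighted sum = 3·76 + 1·78 + 1·63 + 2·89 + 5·54 + 3·61
            = 228 + 78 + 63 + 178 + 270 + 183 = 1000.
Overall workload = 1000 / 15 = 66.6667 ≈ 66.7.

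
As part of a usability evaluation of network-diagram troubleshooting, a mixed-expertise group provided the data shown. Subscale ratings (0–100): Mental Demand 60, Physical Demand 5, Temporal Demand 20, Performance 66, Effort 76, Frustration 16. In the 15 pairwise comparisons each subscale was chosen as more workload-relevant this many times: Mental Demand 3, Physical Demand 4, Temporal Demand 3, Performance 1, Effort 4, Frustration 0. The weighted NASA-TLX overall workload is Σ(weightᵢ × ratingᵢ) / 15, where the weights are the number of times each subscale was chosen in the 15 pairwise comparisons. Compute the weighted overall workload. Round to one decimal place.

The tallies are the weights (they sum to 15).
Weighted sum = 3·60 + 4·5 + 3·20 + 1·66 + 4·76 + 0·16
            = 180 + 20 + 60 + 66 + 304 + 0 = 630.
Overall workload = 630 / 15 = 42.0000 ≈ 42.0.

42.0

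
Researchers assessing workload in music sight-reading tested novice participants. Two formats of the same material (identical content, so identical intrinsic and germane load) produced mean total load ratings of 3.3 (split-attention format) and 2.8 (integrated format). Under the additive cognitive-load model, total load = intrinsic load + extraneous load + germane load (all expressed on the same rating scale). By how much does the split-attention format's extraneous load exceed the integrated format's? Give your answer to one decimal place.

Intrinsic and germane load are equal across formats, so the difference in total load equals the difference in extraneous load.
Extraneous-load difference = 3.3 − 2.8 = 0.5.

0.5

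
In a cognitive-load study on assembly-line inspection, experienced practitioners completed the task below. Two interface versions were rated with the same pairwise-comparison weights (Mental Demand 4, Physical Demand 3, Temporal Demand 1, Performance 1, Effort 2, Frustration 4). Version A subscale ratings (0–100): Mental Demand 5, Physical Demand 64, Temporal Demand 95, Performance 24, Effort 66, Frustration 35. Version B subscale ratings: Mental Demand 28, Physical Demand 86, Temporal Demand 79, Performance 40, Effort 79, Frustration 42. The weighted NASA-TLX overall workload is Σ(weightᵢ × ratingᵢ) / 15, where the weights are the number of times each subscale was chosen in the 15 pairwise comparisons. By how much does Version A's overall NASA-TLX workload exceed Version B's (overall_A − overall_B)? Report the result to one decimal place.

Version A weighted sum = 4·5 + 3·64 + 1·95 + 1·24 + 2·66 + 4·35 = 20 + 192 + 95 + 24 + 132 + 140 = 603; overall_A = 603/15 = 40.2000.
Version B weighted sum = 4·28 + 3·86 + 1·79 + 1·40 + 2·79 + 4·42 = 112 + 258 + 79 + 40 + 158 + 168 = 815; overall_B = 815/15 = 54.3333.
Difference = 40.2000 − 54.3333 = -14.1333 ≈ -14.1.

-14.1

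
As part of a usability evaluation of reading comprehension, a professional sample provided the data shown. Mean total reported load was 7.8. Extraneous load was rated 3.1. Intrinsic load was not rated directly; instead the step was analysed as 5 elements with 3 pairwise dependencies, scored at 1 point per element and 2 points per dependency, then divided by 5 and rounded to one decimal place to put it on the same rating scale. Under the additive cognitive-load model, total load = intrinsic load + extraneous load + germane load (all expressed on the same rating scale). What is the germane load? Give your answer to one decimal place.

2.5

Intrinsic (element-interactivity): (5 × 1 + 3 × 2) / 5 = 11 / 5 = 2.2000 → 2.2.
germane load = total − intrinsic − extraneous
             = 7.8 − 2.2 − 3.1 = 2.5.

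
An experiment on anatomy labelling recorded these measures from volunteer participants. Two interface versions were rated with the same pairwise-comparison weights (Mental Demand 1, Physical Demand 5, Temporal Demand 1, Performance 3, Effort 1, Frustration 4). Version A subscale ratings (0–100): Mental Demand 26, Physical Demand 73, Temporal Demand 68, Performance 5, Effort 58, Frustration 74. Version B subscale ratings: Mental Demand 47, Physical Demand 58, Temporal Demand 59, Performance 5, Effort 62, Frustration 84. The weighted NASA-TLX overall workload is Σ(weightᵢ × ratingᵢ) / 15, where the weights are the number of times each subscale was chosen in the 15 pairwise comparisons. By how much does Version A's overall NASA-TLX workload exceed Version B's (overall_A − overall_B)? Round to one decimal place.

1.3

Version A weighted sum = 1·26 + 5·73 + 1·68 + 3·5 + 1·58 + 4·74 = 26 + 365 + 68 + 15 + 58 + 296 = 828; overall_A = 828/15 = 55.2000.
Version B weighted sum = 1·47 + 5·58 + 1·59 + 3·5 + 1·62 + 4·84 = 47 + 290 + 59 + 15 + 62 + 336 = 809; overall_B = 809/15 = 53.9333.
Difference = 55.2000 − 53.9333 = 1.2667 ≈ 1.3.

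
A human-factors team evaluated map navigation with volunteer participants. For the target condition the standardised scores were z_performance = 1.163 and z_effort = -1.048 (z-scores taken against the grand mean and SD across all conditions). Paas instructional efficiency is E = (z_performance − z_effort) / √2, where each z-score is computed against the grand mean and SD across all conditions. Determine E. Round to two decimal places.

1.56

z_P − z_E = 1.163 − (-1.048) = 2.2110.
E = 2.2110 / √2 = 2.2110 / 1.41421 = 1.5634 ≈ 1.56.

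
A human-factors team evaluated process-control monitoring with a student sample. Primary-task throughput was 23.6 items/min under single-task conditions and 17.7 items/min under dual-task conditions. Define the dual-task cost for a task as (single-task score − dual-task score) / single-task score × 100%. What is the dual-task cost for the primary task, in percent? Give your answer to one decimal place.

Cost = (23.6 − 17.7) / 23.6 × 100%
     = 5.9000 / 23.6 × 100% = 25.0000%.
≈ 25.0%.

25.0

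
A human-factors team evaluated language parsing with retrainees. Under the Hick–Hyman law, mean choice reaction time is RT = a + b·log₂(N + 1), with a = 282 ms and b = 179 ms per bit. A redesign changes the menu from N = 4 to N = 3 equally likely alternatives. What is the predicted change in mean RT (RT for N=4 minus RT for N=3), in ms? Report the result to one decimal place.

57.6

RT(4) = 282 + 179·log₂(5) = 282 + 179·2.3219 = 697.6201 ms.
RT(3) = 282 + 179·log₂(4) = 282 + 179·2.0000 = 640.0000 ms.
Difference = 697.6201 − 640.0000 = 57.6201 ≈ 57.6 ms.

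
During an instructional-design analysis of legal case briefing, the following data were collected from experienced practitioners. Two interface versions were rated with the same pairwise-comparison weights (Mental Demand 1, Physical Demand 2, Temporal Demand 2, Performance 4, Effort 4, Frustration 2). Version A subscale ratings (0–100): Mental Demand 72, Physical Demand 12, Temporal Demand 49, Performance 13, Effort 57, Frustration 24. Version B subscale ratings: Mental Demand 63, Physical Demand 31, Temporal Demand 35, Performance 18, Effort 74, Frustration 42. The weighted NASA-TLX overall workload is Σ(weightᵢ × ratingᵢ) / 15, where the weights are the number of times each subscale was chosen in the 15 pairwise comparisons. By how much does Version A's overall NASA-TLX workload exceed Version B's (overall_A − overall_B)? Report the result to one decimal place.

Version A weighted sum = 1·72 + 2·12 + 2·49 + 4·13 + 4·57 + 2·24 = 72 + 24 + 98 + 52 + 228 + 48 = 522; overall_A = 522/15 = 34.8000.
Version B weighted sum = 1·63 + 2·31 + 2·35 + 4·18 + 4·74 + 2·42 = 63 + 62 + 70 + 72 + 296 + 84 = 647; overall_B = 647/15 = 43.1333.
Difference = 34.8000 − 43.1333 = -8.3333 ≈ -8.3.

-8.3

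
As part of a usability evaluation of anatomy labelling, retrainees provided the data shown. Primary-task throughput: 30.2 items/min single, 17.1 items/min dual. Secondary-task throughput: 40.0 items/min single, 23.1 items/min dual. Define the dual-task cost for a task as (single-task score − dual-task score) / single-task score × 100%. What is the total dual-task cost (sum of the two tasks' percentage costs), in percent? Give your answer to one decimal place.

Primary cost = (30.2 − 17.1) / 30.2 × 100% = 43.3775%.
Secondary cost = (40.0 − 23.1) / 40.0 × 100% = 42.2500%.
Total = 43.3775% + 42.2500% = 85.6275% ≈ 85.6%.

85.6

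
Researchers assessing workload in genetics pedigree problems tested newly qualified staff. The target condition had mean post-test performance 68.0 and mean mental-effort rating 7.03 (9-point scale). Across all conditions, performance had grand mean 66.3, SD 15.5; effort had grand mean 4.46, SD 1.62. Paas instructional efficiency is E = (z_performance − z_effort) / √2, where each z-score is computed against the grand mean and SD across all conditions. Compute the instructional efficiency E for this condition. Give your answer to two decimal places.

-1.04

z_performance = (68.0 − 66.3) / 15.5 = 1.7000 / 15.5 = 0.1097.
z_effort = (7.03 − 4.46) / 1.62 = 2.5700 / 1.62 = 1.5864.
z_P − z_E = 0.1097 − 1.5864 = -1.4767.
E = -1.4767 / √2 = -1.4767 / 1.41421 = -1.0442 ≈ -1.04.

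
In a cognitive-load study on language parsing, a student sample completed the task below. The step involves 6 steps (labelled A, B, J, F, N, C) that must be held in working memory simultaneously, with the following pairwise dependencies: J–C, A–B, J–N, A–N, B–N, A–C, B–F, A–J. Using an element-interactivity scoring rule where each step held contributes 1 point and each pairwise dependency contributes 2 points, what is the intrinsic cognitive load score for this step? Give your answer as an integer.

22

Count of steps held simultaneously: 6.
Count of pairwise dependencies listed: 8.
Element contribution: 6 × 1 = 6.
Interaction contribution: 8 × 2 = 16.
Intrinsic load = 6 + 16 = 22.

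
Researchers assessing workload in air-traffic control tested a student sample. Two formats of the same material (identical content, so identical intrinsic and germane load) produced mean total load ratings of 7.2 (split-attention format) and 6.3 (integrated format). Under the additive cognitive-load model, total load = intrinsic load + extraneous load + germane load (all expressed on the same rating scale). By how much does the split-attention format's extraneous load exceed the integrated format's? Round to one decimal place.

0.9

Intrinsic and germane load are equal across formats, so the difference in total load equals the difference in extraneous load.
Extraneous-load difference = 7.2 − 6.3 = 0.9.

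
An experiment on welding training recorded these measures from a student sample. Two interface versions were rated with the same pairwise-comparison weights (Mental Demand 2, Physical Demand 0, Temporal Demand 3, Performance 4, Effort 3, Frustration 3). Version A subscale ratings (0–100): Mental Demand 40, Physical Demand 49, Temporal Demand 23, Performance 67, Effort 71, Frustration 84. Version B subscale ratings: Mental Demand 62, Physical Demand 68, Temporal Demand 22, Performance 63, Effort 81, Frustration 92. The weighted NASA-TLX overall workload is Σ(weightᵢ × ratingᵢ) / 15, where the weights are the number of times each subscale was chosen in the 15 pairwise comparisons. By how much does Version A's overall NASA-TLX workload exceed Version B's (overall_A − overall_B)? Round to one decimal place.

Version A weighted sum = 2·40 + 0·49 + 3·23 + 4·67 + 3·71 + 3·84 = 80 + 0 + 69 + 268 + 213 + 252 = 882; overall_A = 882/15 = 58.8000.
Version B weighted sum = 2·62 + 0·68 + 3·22 + 4·63 + 3·81 + 3·92 = 124 + 0 + 66 + 252 + 243 + 276 = 961; overall_B = 961/15 = 64.0667.
Difference = 58.8000 − 64.0667 = -5.2667 ≈ -5.3.

-5.3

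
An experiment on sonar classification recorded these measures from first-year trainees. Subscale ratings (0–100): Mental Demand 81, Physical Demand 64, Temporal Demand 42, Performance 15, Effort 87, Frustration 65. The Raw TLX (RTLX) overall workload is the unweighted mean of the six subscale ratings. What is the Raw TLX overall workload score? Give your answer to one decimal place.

59.0

Sum of ratings = 81 + 64 + 42 + 15 + 87 + 65 = 354.
RTLX = 354 / 6 = 59.0000 ≈ 59.0.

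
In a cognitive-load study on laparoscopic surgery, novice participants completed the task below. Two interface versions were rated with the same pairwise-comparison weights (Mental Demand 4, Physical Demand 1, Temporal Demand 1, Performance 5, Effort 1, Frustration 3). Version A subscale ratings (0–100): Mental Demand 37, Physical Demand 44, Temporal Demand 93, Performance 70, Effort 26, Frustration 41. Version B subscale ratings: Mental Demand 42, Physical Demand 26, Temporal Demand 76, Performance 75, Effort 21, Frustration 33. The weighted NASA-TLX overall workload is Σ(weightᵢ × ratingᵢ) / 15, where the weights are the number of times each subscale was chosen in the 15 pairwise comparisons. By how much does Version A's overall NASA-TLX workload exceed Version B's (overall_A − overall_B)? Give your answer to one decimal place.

1.3

Version A weighted sum = 4·37 + 1·44 + 1·93 + 5·70 + 1·26 + 3·41 = 148 + 44 + 93 + 350 + 26 + 123 = 784; overall_A = 784/15 = 52.2667.
Version B weighted sum = 4·42 + 1·26 + 1·76 + 5·75 + 1·21 + 3·33 = 168 + 26 + 76 + 375 + 21 + 99 = 765; overall_B = 765/15 = 51.0000.
Difference = 52.2667 − 51.0000 = 1.2667 ≈ 1.3.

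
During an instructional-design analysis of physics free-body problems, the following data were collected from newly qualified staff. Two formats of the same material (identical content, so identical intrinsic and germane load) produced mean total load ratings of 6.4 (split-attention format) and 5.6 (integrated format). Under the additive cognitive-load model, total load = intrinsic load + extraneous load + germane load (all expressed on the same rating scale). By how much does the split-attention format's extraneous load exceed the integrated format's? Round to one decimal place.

Intrinsic and germane load are equal across formats, so the difference in total load equals the difference in extraneous load.
Extraneous-load difference = 6.4 − 5.6 = 0.8.

0.8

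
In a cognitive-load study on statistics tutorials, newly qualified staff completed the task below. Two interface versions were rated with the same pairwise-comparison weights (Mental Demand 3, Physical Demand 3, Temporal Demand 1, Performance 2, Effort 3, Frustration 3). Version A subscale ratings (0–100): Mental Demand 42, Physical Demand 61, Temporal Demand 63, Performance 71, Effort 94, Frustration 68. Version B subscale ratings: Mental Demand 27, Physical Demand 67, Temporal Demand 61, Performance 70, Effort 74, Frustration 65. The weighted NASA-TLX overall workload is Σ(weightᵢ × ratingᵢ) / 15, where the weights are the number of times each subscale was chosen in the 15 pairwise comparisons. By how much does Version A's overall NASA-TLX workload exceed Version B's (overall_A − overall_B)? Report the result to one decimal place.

6.7

Version A weighted sum = 3·42 + 3·61 + 1·63 + 2·71 + 3·94 + 3·68 = 126 + 183 + 63 + 142 + 282 + 204 = 1000; overall_A = 1000/15 = 66.6667.
Version B weighted sum = 3·27 + 3·67 + 1·61 + 2·70 + 3·74 + 3·65 = 81 + 201 + 61 + 140 + 222 + 195 = 900; overall_B = 900/15 = 60.0000.
Difference = 66.6667 − 60.0000 = 6.6667 ≈ 6.7.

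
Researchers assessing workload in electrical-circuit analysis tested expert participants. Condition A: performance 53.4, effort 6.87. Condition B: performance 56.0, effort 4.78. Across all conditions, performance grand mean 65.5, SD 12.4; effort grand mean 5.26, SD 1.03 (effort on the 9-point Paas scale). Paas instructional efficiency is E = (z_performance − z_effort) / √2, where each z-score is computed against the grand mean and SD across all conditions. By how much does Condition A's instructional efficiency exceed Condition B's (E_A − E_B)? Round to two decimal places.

-1.58

Condition A: z_P = (53.4 − 65.5)/12.4 = -0.9758; z_E = (6.87 − 5.26)/1.03 = 1.5631; E_A = (-0.9758 − 1.5631)/√2 = -1.7953.
Condition B: z_P = (56.0 − 65.5)/12.4 = -0.7661; z_E = (4.78 − 5.26)/1.03 = -0.4660; E_B = (-0.7661 − (-0.4660))/√2 = -0.2122.
E_A − E_B = -1.7953 − (-0.2122) = -1.5831 ≈ -1.58.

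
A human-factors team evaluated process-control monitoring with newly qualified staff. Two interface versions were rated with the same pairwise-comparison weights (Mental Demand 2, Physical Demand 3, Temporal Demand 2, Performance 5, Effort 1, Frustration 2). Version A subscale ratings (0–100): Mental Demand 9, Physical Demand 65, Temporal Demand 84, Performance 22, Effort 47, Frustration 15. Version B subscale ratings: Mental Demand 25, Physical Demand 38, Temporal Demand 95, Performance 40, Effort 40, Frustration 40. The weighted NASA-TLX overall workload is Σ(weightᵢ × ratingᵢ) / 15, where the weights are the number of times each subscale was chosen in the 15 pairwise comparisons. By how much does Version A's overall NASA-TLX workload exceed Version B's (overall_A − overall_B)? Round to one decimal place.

-7.1

Version A weighted sum = 2·9 + 3·65 + 2·84 + 5·22 + 1·47 + 2·15 = 18 + 195 + 168 + 110 + 47 + 30 = 568; overall_A = 568/15 = 37.8667.
Version B weighted sum = 2·25 + 3·38 + 2·95 + 5·40 + 1·40 + 2·40 = 50 + 114 + 190 + 200 + 40 + 80 = 674; overall_B = 674/15 = 44.9333.
Difference = 37.8667 − 44.9333 = -7.0666 ≈ -7.1.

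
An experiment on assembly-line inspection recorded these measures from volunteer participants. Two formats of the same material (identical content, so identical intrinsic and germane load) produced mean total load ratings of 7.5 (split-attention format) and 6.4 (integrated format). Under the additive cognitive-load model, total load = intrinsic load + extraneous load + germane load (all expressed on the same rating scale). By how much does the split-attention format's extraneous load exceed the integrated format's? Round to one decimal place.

1.1

Intrinsic and germane load are equal across formats, so the difference in total load equals the difference in extraneous load.
Extraneous-load difference = 7.5 − 6.4 = 1.1.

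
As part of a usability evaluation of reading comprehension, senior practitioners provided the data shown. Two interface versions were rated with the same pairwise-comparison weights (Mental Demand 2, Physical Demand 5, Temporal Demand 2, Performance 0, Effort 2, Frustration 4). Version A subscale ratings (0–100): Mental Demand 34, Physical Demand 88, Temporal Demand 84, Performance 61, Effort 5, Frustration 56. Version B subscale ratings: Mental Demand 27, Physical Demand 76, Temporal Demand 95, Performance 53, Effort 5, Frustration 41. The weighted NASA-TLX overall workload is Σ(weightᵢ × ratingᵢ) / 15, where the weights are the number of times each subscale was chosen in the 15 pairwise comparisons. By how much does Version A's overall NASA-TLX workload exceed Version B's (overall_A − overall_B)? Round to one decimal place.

Version A weighted sum = 2·34 + 5·88 + 2·84 + 0·61 + 2·5 + 4·56 = 68 + 440 + 168 + 0 + 10 + 224 = 910; overall_A = 910/15 = 60.6667.
Version B weighted sum = 2·27 + 5·76 + 2·95 + 0·53 + 2·5 + 4·41 = 54 + 380 + 190 + 0 + 10 + 164 = 798; overall_B = 798/15 = 53.2000.
Difference = 60.6667 − 53.2000 = 7.4667 ≈ 7.5.

7.5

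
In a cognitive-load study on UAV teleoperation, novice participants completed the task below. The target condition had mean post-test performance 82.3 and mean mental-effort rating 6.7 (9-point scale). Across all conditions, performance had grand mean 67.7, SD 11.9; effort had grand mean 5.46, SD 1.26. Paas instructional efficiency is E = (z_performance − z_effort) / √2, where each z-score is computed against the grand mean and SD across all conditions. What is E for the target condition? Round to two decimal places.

z_performance = (82.3 − 67.7) / 11.9 = 14.6000 / 11.9 = 1.2269.
z_effort = (6.7 − 5.46) / 1.26 = 1.2400 / 1.26 = 0.9841.
z_P − z_E = 1.2269 − 0.9841 = 0.2428.
E = 0.2428 / √2 = 0.2428 / 1.41421 = 0.1717 ≈ 0.17.

0.17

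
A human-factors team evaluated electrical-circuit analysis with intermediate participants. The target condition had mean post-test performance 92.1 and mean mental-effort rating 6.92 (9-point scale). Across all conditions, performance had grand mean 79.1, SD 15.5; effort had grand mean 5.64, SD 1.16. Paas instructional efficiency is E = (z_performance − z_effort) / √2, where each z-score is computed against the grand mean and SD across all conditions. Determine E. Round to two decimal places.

-0.19

z_performance = (92.1 − 79.1) / 15.5 = 13.0000 / 15.5 = 0.8387.
z_effort = (6.92 − 5.64) / 1.16 = 1.2800 / 1.16 = 1.1034.
z_P − z_E = 0.8387 − 1.1034 = -0.2647.
E = -0.2647 / √2 = -0.2647 / 1.41421 = -0.1872 ≈ -0.19.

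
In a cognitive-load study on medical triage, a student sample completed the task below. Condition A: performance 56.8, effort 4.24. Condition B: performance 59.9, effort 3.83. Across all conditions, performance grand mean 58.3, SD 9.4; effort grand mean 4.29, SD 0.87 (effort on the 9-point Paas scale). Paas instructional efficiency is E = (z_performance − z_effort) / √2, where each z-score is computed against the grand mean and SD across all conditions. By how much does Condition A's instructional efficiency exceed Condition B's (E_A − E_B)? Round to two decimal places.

Condition A: z_P = (56.8 − 58.3)/9.4 = -0.1596; z_E = (4.24 − 4.29)/0.87 = -0.0575; E_A = (-0.1596 − (-0.0575))/√2 = -0.0722.
Condition B: z_P = (59.9 − 58.3)/9.4 = 0.1702; z_E = (3.83 − 4.29)/0.87 = -0.5287; E_B = (0.1702 − (-0.5287))/√2 = 0.4942.
E_A − E_B = -0.0722 − 0.4942 = -0.5664 ≈ -0.57.

-0.57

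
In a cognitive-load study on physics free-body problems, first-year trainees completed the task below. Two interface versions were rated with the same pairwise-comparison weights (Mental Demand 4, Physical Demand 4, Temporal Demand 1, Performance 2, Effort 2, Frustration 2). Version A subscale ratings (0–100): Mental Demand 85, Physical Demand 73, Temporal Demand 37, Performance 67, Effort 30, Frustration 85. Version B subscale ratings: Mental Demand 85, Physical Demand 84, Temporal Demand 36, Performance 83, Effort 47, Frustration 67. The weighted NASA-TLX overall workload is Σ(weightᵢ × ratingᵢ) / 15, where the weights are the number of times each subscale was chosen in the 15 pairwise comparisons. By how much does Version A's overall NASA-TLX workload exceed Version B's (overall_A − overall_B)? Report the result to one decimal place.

Version A weighted sum = 4·85 + 4·73 + 1·37 + 2·67 + 2·30 + 2·85 = 340 + 292 + 37 + 134 + 60 + 170 = 1033; overall_A = 1033/15 = 68.8667.
Version B weighted sum = 4·85 + 4·84 + 1·36 + 2·83 + 2·47 + 2·67 = 340 + 336 + 36 + 166 + 94 + 134 = 1106; overall_B = 1106/15 = 73.7333.
Difference = 68.8667 − 73.7333 = -4.8666 ≈ -4.9.

-4.9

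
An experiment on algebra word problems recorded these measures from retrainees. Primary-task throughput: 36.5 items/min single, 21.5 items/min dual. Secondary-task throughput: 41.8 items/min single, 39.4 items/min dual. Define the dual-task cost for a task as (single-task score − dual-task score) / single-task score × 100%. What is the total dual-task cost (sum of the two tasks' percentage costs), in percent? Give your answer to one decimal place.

46.8

Primary cost = (36.5 − 21.5) / 36.5 × 100% = 41.0959%.
Secondary cost = (41.8 − 39.4) / 41.8 × 100% = 5.7416%.
Total = 41.0959% + 5.7416% = 46.8375% ≈ 46.8%.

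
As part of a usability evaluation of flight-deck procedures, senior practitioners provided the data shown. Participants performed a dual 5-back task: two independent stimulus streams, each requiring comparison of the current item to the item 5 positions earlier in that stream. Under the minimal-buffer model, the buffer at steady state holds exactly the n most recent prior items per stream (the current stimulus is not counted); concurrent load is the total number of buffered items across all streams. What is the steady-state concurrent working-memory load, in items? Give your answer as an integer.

Each stream's buffer holds its 5 most recent prior items.
Two independent streams: 2 × 5 = 10 buffered items at steady state.

10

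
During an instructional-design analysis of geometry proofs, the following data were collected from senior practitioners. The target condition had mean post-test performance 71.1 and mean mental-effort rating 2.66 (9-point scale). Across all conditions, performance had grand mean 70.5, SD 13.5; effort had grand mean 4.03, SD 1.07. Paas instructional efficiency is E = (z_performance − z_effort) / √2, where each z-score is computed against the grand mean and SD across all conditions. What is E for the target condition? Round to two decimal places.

0.94

z_performance = (71.1 − 70.5) / 13.5 = 0.6000 / 13.5 = 0.0444.
z_effort = (2.66 − 4.03) / 1.07 = -1.3700 / 1.07 = -1.2804.
z_P − z_E = 0.0444 − (-1.2804) = 1.3248.
E = 1.3248 / √2 = 1.3248 / 1.41421 = 0.9368 ≈ 0.94.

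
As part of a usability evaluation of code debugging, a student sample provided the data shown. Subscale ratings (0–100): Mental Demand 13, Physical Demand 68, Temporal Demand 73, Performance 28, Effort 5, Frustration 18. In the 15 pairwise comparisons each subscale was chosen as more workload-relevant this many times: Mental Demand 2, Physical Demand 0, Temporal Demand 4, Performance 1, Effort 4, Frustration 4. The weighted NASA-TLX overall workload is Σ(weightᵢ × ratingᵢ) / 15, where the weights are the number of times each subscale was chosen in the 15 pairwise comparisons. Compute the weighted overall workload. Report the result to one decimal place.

29.2

The tallies are the weights (they sum to 15).
Weighted sum = 2·13 + 0·68 + 4·73 + 1·28 + 4·5 + 4·18
            = 26 + 0 + 292 + 28 + 20 + 72 = 438.
Overall workload = 438 / 15 = 29.2000 ≈ 29.2.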